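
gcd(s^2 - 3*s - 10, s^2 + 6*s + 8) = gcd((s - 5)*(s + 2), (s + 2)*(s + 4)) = s + 2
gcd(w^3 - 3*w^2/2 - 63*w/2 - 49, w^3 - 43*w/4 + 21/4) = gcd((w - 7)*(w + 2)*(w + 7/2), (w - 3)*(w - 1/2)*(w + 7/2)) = w + 7/2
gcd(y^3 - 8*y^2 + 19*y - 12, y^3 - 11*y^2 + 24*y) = y - 3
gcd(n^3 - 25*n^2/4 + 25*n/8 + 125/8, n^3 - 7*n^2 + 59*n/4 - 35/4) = n - 5/2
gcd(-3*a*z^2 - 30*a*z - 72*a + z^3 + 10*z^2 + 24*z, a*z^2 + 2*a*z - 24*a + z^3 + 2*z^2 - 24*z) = z + 6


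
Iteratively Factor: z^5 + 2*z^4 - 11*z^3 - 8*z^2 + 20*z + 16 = (z - 2)*(z^4 + 4*z^3 - 3*z^2 - 14*z - 8) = (z - 2)^2*(z^3 + 6*z^2 + 9*z + 4) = (z - 2)^2*(z + 1)*(z^2 + 5*z + 4) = (z - 2)^2*(z + 1)^2*(z + 4)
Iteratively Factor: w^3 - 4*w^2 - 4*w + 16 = (w - 2)*(w^2 - 2*w - 8) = (w - 4)*(w - 2)*(w + 2)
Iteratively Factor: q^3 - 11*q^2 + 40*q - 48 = (q - 4)*(q^2 - 7*q + 12) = (q - 4)*(q - 3)*(q - 4)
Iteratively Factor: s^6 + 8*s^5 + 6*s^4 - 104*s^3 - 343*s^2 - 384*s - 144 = (s + 4)*(s^5 + 4*s^4 - 10*s^3 - 64*s^2 - 87*s - 36) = (s + 3)*(s + 4)*(s^4 + s^3 - 13*s^2 - 25*s - 12) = (s - 4)*(s + 3)*(s + 4)*(s^3 + 5*s^2 + 7*s + 3) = (s - 4)*(s + 3)^2*(s + 4)*(s^2 + 2*s + 1) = (s - 4)*(s + 1)*(s + 3)^2*(s + 4)*(s + 1)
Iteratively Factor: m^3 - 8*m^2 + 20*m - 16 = (m - 2)*(m^2 - 6*m + 8) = (m - 4)*(m - 2)*(m - 2)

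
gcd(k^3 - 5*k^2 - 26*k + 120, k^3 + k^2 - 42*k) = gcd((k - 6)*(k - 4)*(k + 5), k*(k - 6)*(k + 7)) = k - 6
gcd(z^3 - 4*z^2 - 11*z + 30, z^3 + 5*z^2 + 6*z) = z + 3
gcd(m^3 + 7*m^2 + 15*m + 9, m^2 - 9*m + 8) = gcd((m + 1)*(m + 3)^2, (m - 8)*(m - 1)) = 1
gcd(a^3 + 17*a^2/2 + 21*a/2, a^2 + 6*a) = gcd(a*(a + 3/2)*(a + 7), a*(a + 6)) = a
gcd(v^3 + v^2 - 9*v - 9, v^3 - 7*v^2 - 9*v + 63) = v^2 - 9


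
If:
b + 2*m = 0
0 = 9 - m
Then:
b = -18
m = 9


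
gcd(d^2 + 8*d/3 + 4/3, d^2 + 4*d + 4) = d + 2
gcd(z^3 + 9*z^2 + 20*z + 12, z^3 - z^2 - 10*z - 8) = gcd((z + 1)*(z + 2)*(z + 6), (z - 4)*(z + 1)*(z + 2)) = z^2 + 3*z + 2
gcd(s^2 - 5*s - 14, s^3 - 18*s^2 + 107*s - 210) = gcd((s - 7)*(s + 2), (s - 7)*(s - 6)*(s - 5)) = s - 7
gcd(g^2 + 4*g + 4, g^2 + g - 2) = g + 2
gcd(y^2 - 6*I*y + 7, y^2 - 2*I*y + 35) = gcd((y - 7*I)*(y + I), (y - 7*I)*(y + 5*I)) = y - 7*I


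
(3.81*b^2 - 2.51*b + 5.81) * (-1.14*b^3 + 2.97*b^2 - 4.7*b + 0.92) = -4.3434*b^5 + 14.1771*b^4 - 31.9851*b^3 + 32.5579*b^2 - 29.6162*b + 5.3452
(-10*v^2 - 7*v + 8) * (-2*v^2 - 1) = 20*v^4 + 14*v^3 - 6*v^2 + 7*v - 8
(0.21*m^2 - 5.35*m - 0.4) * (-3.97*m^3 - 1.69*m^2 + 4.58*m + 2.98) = -0.8337*m^5 + 20.8846*m^4 + 11.5913*m^3 - 23.2012*m^2 - 17.775*m - 1.192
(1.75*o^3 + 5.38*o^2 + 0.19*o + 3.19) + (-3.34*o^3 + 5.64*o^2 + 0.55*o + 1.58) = -1.59*o^3 + 11.02*o^2 + 0.74*o + 4.77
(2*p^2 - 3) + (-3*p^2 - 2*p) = -p^2 - 2*p - 3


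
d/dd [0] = 0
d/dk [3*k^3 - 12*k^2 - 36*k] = 9*k^2 - 24*k - 36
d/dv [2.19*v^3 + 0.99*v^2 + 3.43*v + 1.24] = 6.57*v^2 + 1.98*v + 3.43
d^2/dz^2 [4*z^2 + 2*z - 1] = 8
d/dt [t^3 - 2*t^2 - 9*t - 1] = 3*t^2 - 4*t - 9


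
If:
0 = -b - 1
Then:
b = -1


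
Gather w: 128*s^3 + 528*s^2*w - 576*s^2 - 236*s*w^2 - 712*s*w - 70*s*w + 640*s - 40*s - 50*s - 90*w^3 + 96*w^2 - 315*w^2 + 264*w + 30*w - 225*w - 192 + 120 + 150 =128*s^3 - 576*s^2 + 550*s - 90*w^3 + w^2*(-236*s - 219) + w*(528*s^2 - 782*s + 69) + 78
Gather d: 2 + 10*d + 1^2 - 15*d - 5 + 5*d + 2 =0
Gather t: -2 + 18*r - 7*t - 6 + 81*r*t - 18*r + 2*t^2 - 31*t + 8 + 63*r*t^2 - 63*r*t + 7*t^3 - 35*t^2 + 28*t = 7*t^3 + t^2*(63*r - 33) + t*(18*r - 10)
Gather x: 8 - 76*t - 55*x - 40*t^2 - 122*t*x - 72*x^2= -40*t^2 - 76*t - 72*x^2 + x*(-122*t - 55) + 8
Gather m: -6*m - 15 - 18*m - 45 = -24*m - 60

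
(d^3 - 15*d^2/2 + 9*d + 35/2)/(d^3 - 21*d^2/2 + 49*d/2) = (d^2 - 4*d - 5)/(d*(d - 7))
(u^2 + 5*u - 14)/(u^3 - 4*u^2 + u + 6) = (u + 7)/(u^2 - 2*u - 3)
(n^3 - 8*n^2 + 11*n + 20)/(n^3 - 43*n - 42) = (n^2 - 9*n + 20)/(n^2 - n - 42)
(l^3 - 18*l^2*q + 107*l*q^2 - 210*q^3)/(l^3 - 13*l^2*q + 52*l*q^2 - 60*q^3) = (-l + 7*q)/(-l + 2*q)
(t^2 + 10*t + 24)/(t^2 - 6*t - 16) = (t^2 + 10*t + 24)/(t^2 - 6*t - 16)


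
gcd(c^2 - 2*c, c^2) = c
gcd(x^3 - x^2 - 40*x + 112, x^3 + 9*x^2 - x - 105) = x + 7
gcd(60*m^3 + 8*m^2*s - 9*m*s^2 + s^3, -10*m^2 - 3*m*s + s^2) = -10*m^2 - 3*m*s + s^2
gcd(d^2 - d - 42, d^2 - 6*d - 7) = d - 7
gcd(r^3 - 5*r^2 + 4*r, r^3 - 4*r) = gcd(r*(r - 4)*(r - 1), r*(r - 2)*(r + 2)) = r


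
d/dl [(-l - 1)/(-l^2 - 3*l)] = (l*(l + 3) - (l + 1)*(2*l + 3))/(l^2*(l + 3)^2)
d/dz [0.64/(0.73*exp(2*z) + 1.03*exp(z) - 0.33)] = (-0.9344*exp(z) - 0.6592)*exp(z)/(0.73*exp(2*z) + 1.03*exp(z) - 0.33)^2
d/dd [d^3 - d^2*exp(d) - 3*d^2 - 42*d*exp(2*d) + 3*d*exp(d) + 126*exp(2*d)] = -d^2*exp(d) + 3*d^2 - 84*d*exp(2*d) + d*exp(d) - 6*d + 210*exp(2*d) + 3*exp(d)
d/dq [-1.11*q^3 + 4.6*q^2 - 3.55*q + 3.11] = -3.33*q^2 + 9.2*q - 3.55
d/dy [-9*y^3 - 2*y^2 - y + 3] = -27*y^2 - 4*y - 1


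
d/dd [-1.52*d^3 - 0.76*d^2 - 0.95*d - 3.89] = -4.56*d^2 - 1.52*d - 0.95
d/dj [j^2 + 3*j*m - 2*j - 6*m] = 2*j + 3*m - 2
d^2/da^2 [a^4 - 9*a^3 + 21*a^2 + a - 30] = 12*a^2 - 54*a + 42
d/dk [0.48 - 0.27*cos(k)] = 0.27*sin(k)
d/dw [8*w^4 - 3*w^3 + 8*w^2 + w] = 32*w^3 - 9*w^2 + 16*w + 1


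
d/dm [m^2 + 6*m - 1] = 2*m + 6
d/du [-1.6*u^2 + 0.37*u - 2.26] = 0.37 - 3.2*u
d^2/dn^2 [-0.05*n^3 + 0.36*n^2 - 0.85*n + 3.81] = 0.72 - 0.3*n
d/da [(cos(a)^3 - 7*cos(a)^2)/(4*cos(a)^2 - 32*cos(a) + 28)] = (2 - cos(a))*sin(a)*cos(a)/(4*(cos(a) - 1)^2)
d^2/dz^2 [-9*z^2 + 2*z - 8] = -18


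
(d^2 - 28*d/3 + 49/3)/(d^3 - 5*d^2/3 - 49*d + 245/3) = (3*d - 7)/(3*d^2 + 16*d - 35)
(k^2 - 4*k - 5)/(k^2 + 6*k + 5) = (k - 5)/(k + 5)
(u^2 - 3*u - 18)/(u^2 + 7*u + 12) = (u - 6)/(u + 4)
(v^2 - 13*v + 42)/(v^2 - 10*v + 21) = (v - 6)/(v - 3)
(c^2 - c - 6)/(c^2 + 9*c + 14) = (c - 3)/(c + 7)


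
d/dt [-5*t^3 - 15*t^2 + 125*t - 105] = -15*t^2 - 30*t + 125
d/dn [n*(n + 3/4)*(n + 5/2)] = 3*n^2 + 13*n/2 + 15/8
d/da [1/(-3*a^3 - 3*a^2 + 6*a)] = (3*a^2 + 2*a - 2)/(3*a^2*(a^2 + a - 2)^2)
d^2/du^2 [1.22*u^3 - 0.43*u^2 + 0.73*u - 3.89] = 7.32*u - 0.86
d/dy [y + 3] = 1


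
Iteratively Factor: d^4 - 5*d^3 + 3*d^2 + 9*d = (d)*(d^3 - 5*d^2 + 3*d + 9) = d*(d - 3)*(d^2 - 2*d - 3) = d*(d - 3)^2*(d + 1)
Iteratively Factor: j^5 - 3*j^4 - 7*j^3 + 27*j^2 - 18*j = (j + 3)*(j^4 - 6*j^3 + 11*j^2 - 6*j) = (j - 2)*(j + 3)*(j^3 - 4*j^2 + 3*j) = (j - 2)*(j - 1)*(j + 3)*(j^2 - 3*j) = (j - 3)*(j - 2)*(j - 1)*(j + 3)*(j)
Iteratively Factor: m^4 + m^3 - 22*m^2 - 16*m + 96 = (m + 3)*(m^3 - 2*m^2 - 16*m + 32) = (m + 3)*(m + 4)*(m^2 - 6*m + 8) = (m - 2)*(m + 3)*(m + 4)*(m - 4)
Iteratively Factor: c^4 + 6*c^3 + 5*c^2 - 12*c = (c)*(c^3 + 6*c^2 + 5*c - 12) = c*(c - 1)*(c^2 + 7*c + 12) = c*(c - 1)*(c + 4)*(c + 3)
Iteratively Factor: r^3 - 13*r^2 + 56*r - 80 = (r - 4)*(r^2 - 9*r + 20) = (r - 5)*(r - 4)*(r - 4)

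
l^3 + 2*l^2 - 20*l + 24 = (l - 2)^2*(l + 6)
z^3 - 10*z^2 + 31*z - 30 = (z - 5)*(z - 3)*(z - 2)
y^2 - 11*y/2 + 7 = (y - 7/2)*(y - 2)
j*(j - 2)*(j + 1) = j^3 - j^2 - 2*j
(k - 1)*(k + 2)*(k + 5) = k^3 + 6*k^2 + 3*k - 10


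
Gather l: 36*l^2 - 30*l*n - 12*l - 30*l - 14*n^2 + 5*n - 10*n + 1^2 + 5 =36*l^2 + l*(-30*n - 42) - 14*n^2 - 5*n + 6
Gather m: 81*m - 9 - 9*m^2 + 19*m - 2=-9*m^2 + 100*m - 11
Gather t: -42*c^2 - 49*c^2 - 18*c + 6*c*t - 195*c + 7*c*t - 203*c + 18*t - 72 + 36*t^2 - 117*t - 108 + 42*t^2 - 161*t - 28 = -91*c^2 - 416*c + 78*t^2 + t*(13*c - 260) - 208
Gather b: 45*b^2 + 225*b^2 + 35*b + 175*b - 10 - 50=270*b^2 + 210*b - 60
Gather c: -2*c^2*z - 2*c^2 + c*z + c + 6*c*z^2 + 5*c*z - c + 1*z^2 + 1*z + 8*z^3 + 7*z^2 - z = c^2*(-2*z - 2) + c*(6*z^2 + 6*z) + 8*z^3 + 8*z^2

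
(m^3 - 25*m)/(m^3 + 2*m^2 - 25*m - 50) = m/(m + 2)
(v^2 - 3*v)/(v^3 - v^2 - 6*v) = 1/(v + 2)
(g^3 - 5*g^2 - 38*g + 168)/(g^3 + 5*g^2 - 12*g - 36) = (g^2 - 11*g + 28)/(g^2 - g - 6)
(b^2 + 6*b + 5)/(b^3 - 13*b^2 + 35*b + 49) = (b + 5)/(b^2 - 14*b + 49)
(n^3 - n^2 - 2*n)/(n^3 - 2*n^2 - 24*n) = (-n^2 + n + 2)/(-n^2 + 2*n + 24)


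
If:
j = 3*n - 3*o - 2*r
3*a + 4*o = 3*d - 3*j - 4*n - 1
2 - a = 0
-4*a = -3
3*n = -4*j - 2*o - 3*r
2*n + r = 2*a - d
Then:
No Solution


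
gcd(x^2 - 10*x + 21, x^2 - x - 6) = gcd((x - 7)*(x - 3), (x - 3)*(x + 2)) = x - 3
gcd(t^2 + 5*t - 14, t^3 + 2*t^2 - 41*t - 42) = t + 7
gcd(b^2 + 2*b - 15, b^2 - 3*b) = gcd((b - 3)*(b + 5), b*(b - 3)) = b - 3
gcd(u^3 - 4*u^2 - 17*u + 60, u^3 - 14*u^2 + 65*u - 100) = u - 5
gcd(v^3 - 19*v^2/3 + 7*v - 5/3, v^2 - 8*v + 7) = v - 1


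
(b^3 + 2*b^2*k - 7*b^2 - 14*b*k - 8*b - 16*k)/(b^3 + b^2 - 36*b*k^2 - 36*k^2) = (b^2 + 2*b*k - 8*b - 16*k)/(b^2 - 36*k^2)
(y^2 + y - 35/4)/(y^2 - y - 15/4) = (2*y + 7)/(2*y + 3)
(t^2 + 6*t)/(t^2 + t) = (t + 6)/(t + 1)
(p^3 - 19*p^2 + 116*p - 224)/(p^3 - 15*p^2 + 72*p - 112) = (p - 8)/(p - 4)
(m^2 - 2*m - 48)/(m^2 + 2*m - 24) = (m - 8)/(m - 4)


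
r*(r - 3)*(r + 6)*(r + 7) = r^4 + 10*r^3 + 3*r^2 - 126*r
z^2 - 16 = (z - 4)*(z + 4)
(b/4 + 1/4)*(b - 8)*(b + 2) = b^3/4 - 5*b^2/4 - 11*b/2 - 4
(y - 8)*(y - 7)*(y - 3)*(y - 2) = y^4 - 20*y^3 + 137*y^2 - 370*y + 336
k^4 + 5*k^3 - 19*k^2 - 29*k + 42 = (k - 3)*(k - 1)*(k + 2)*(k + 7)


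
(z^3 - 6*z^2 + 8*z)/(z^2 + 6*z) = (z^2 - 6*z + 8)/(z + 6)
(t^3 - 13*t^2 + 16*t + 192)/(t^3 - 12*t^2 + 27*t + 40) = (t^2 - 5*t - 24)/(t^2 - 4*t - 5)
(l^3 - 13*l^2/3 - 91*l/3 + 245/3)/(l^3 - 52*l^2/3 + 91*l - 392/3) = (l + 5)/(l - 8)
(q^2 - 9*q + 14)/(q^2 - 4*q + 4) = (q - 7)/(q - 2)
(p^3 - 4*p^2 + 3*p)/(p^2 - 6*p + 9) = p*(p - 1)/(p - 3)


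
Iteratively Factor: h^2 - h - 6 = (h - 3)*(h + 2)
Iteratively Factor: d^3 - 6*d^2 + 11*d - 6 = (d - 3)*(d^2 - 3*d + 2) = (d - 3)*(d - 1)*(d - 2)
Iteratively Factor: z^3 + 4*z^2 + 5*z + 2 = (z + 1)*(z^2 + 3*z + 2) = (z + 1)^2*(z + 2)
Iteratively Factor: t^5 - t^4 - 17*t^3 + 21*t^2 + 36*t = (t - 3)*(t^4 + 2*t^3 - 11*t^2 - 12*t) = (t - 3)*(t + 1)*(t^3 + t^2 - 12*t) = t*(t - 3)*(t + 1)*(t^2 + t - 12) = t*(t - 3)*(t + 1)*(t + 4)*(t - 3)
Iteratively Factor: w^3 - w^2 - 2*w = (w)*(w^2 - w - 2) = w*(w + 1)*(w - 2)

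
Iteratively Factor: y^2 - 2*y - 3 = (y - 3)*(y + 1)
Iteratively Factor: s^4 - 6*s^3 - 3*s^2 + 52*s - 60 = (s - 2)*(s^3 - 4*s^2 - 11*s + 30) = (s - 2)^2*(s^2 - 2*s - 15) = (s - 2)^2*(s + 3)*(s - 5)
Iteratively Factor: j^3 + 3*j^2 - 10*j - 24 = (j + 2)*(j^2 + j - 12) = (j - 3)*(j + 2)*(j + 4)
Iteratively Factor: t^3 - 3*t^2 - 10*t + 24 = (t + 3)*(t^2 - 6*t + 8) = (t - 2)*(t + 3)*(t - 4)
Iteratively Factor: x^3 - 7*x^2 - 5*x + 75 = (x + 3)*(x^2 - 10*x + 25) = (x - 5)*(x + 3)*(x - 5)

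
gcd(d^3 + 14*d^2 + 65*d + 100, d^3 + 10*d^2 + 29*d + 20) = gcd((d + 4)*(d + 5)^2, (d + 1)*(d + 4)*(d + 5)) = d^2 + 9*d + 20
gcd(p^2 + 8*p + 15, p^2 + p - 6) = p + 3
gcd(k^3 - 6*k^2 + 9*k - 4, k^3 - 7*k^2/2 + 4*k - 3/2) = k^2 - 2*k + 1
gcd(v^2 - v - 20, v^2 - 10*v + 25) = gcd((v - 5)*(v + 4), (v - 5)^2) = v - 5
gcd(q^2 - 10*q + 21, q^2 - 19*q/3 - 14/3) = q - 7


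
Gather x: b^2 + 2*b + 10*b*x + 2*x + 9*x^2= b^2 + 2*b + 9*x^2 + x*(10*b + 2)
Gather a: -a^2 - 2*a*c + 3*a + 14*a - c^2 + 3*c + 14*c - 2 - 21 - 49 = -a^2 + a*(17 - 2*c) - c^2 + 17*c - 72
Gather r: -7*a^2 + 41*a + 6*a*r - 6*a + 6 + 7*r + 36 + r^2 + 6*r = -7*a^2 + 35*a + r^2 + r*(6*a + 13) + 42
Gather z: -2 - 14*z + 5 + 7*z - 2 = 1 - 7*z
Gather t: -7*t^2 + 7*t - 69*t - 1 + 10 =-7*t^2 - 62*t + 9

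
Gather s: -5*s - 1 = -5*s - 1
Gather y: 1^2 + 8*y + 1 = 8*y + 2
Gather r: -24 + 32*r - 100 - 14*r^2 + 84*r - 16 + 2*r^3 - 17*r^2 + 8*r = 2*r^3 - 31*r^2 + 124*r - 140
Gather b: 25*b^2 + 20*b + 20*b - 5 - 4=25*b^2 + 40*b - 9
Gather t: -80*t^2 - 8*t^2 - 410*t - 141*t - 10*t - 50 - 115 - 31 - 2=-88*t^2 - 561*t - 198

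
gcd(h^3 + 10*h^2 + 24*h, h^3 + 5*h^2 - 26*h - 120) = h^2 + 10*h + 24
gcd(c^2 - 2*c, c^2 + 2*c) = c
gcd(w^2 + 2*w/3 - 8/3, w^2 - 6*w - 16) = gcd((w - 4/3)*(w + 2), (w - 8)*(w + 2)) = w + 2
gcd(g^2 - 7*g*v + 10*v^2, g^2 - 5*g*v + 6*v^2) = -g + 2*v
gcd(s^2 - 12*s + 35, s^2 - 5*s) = s - 5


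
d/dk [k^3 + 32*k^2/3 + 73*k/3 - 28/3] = 3*k^2 + 64*k/3 + 73/3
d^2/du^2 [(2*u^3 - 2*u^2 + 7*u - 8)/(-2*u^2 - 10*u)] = (-67*u^3 + 24*u^2 + 120*u + 200)/(u^3*(u^3 + 15*u^2 + 75*u + 125))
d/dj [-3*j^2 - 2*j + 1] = -6*j - 2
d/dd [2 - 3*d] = -3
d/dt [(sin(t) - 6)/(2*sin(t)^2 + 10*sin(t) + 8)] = (12*sin(t) + cos(t)^2 + 33)*cos(t)/(2*(sin(t)^2 + 5*sin(t) + 4)^2)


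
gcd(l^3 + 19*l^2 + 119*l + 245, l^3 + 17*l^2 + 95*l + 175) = l^2 + 12*l + 35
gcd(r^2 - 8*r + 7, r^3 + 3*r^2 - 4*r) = r - 1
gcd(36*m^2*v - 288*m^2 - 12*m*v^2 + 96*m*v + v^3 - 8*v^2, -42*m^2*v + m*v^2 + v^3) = -6*m + v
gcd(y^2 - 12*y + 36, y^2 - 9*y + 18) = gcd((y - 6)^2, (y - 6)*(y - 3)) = y - 6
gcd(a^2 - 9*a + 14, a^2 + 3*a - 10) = a - 2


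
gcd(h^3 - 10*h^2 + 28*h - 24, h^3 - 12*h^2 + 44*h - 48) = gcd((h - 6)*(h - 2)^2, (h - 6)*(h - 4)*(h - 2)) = h^2 - 8*h + 12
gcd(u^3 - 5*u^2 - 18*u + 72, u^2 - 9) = u - 3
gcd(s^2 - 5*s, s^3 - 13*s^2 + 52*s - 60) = s - 5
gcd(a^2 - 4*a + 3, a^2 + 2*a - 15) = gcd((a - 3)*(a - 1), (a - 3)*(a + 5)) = a - 3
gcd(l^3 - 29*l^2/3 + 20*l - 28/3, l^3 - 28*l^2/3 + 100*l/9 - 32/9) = l - 2/3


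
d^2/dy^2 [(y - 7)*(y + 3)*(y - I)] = 6*y - 8 - 2*I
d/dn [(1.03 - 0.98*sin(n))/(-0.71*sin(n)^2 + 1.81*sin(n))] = (-0.212386679283294 + 0.446445468697537/sin(n) - 0.569060773480663/sin(n)^2)*cos(n)/(0.153871981929734*sin(n)^2 - 0.784530386740331*sin(n) + 1.0)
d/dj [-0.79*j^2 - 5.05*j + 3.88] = -1.58*j - 5.05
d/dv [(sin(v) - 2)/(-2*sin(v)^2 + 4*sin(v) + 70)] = (sin(v)^2 - 4*sin(v) + 39)*cos(v)/(2*(sin(v) - 7)^2*(sin(v) + 5)^2)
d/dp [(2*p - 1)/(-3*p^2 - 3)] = 2*(p^2 - p - 1)/(3*(p^4 + 2*p^2 + 1))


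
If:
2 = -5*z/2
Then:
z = -4/5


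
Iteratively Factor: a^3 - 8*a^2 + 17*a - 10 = (a - 1)*(a^2 - 7*a + 10) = (a - 2)*(a - 1)*(a - 5)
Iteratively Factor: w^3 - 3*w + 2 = (w - 1)*(w^2 + w - 2) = (w - 1)^2*(w + 2)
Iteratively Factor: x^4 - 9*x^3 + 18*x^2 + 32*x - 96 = (x - 4)*(x^3 - 5*x^2 - 2*x + 24) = (x - 4)*(x - 3)*(x^2 - 2*x - 8) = (x - 4)*(x - 3)*(x + 2)*(x - 4)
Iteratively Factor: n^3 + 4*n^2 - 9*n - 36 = (n + 4)*(n^2 - 9) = (n + 3)*(n + 4)*(n - 3)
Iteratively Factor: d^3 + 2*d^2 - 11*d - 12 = (d - 3)*(d^2 + 5*d + 4) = (d - 3)*(d + 4)*(d + 1)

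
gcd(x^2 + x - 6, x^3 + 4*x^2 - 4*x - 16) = x - 2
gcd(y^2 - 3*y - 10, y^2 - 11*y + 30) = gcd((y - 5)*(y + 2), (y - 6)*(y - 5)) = y - 5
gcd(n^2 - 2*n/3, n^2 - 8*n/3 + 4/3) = n - 2/3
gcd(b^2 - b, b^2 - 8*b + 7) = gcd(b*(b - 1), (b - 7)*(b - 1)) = b - 1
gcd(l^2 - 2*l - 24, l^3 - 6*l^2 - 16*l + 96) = l^2 - 2*l - 24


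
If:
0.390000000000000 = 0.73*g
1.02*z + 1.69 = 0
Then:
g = 0.53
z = -1.66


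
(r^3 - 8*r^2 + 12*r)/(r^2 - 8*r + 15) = r*(r^2 - 8*r + 12)/(r^2 - 8*r + 15)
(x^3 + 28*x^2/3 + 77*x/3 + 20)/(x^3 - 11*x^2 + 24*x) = (3*x^3 + 28*x^2 + 77*x + 60)/(3*x*(x^2 - 11*x + 24))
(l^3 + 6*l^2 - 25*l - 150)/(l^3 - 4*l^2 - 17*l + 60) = (l^2 + 11*l + 30)/(l^2 + l - 12)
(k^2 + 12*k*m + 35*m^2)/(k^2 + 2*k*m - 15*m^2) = (k + 7*m)/(k - 3*m)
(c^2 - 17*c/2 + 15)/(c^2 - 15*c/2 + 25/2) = (c - 6)/(c - 5)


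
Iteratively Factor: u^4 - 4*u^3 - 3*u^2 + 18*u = (u - 3)*(u^3 - u^2 - 6*u) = (u - 3)^2*(u^2 + 2*u) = u*(u - 3)^2*(u + 2)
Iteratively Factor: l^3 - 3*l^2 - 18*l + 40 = (l - 2)*(l^2 - l - 20) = (l - 5)*(l - 2)*(l + 4)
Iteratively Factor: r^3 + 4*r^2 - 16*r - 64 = (r - 4)*(r^2 + 8*r + 16) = (r - 4)*(r + 4)*(r + 4)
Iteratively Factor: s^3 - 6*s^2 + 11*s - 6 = (s - 1)*(s^2 - 5*s + 6) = (s - 3)*(s - 1)*(s - 2)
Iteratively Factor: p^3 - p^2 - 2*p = (p + 1)*(p^2 - 2*p) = p*(p + 1)*(p - 2)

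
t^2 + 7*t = t*(t + 7)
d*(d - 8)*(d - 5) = d^3 - 13*d^2 + 40*d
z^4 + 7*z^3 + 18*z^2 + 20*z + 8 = (z + 1)*(z + 2)^3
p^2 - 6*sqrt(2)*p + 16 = (p - 4*sqrt(2))*(p - 2*sqrt(2))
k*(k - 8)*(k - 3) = k^3 - 11*k^2 + 24*k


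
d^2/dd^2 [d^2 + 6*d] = 2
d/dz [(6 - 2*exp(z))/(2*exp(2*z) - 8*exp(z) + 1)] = (8*(exp(z) - 3)*(exp(z) - 2) - 4*exp(2*z) + 16*exp(z) - 2)*exp(z)/(2*exp(2*z) - 8*exp(z) + 1)^2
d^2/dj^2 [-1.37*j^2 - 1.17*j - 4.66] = -2.74000000000000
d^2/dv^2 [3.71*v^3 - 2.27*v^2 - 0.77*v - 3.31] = 22.26*v - 4.54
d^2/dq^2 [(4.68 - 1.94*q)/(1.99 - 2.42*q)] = -36.1306/(2.42*q - 1.99)^3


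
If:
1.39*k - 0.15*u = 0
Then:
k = 0.107913669064748*u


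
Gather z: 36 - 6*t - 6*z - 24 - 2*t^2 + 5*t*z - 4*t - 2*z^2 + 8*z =-2*t^2 - 10*t - 2*z^2 + z*(5*t + 2) + 12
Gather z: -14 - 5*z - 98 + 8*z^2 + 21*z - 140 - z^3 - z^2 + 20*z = -z^3 + 7*z^2 + 36*z - 252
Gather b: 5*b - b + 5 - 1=4*b + 4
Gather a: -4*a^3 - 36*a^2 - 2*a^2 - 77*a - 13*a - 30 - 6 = -4*a^3 - 38*a^2 - 90*a - 36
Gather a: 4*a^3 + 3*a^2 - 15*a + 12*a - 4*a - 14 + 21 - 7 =4*a^3 + 3*a^2 - 7*a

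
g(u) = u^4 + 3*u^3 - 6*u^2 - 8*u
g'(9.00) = 3529.00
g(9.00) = 8190.00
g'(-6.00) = -476.00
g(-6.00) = 480.00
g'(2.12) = 45.12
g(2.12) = 4.86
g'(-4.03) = -75.28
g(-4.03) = 2.21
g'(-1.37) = 15.05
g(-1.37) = -4.49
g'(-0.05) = -7.38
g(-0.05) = 0.38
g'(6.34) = 1297.04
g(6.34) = 2088.31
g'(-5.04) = -231.00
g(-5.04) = 149.08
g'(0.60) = -11.10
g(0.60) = -6.18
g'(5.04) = 672.23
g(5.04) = 836.58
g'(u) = 4*u^3 + 9*u^2 - 12*u - 8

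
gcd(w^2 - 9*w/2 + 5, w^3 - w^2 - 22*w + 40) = w - 2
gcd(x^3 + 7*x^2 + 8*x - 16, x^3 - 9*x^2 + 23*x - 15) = x - 1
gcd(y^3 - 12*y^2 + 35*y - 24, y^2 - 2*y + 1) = y - 1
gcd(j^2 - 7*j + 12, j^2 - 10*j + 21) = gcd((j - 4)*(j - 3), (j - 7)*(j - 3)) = j - 3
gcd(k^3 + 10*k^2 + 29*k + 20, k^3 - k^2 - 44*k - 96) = k + 4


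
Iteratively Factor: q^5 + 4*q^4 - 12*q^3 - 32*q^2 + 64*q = (q)*(q^4 + 4*q^3 - 12*q^2 - 32*q + 64) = q*(q - 2)*(q^3 + 6*q^2 - 32) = q*(q - 2)*(q + 4)*(q^2 + 2*q - 8) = q*(q - 2)^2*(q + 4)*(q + 4)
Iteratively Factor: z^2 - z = (z - 1)*(z)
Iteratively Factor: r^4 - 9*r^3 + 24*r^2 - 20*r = (r - 5)*(r^3 - 4*r^2 + 4*r) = (r - 5)*(r - 2)*(r^2 - 2*r) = (r - 5)*(r - 2)^2*(r)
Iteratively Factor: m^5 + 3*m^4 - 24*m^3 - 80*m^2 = (m)*(m^4 + 3*m^3 - 24*m^2 - 80*m) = m^2*(m^3 + 3*m^2 - 24*m - 80) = m^2*(m + 4)*(m^2 - m - 20) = m^2*(m - 5)*(m + 4)*(m + 4)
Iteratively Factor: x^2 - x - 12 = (x - 4)*(x + 3)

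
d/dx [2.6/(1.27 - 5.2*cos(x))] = -13.52*sin(x)/(5.2*cos(x) - 1.27)^2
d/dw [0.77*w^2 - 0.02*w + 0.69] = 1.54*w - 0.02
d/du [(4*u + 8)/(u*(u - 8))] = 4*(-u^2 - 4*u + 16)/(u^2*(u^2 - 16*u + 64))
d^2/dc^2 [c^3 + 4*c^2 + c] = 6*c + 8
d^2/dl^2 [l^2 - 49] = 2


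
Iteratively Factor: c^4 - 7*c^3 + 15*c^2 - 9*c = (c - 3)*(c^3 - 4*c^2 + 3*c) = c*(c - 3)*(c^2 - 4*c + 3) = c*(c - 3)^2*(c - 1)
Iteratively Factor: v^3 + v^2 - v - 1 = (v + 1)*(v^2 - 1) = (v - 1)*(v + 1)*(v + 1)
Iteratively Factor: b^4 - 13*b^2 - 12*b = (b + 1)*(b^3 - b^2 - 12*b) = (b + 1)*(b + 3)*(b^2 - 4*b) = b*(b + 1)*(b + 3)*(b - 4)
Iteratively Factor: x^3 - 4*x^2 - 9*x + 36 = (x - 3)*(x^2 - x - 12) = (x - 3)*(x + 3)*(x - 4)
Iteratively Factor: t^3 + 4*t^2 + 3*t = (t + 3)*(t^2 + t) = t*(t + 3)*(t + 1)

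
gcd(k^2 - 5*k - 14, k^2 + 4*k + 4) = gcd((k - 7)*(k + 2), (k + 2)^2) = k + 2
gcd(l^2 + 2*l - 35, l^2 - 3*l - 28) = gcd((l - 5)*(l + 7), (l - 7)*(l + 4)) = 1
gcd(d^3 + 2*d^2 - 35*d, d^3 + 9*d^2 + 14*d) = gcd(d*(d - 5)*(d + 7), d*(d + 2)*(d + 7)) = d^2 + 7*d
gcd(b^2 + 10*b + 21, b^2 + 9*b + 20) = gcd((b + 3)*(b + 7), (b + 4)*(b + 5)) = 1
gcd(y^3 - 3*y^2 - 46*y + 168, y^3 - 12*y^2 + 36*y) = y - 6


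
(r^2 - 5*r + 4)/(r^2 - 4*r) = (r - 1)/r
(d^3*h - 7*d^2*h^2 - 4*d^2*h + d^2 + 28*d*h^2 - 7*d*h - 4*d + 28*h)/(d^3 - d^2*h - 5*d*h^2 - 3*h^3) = (-d^3*h + 7*d^2*h^2 + 4*d^2*h - d^2 - 28*d*h^2 + 7*d*h + 4*d - 28*h)/(-d^3 + d^2*h + 5*d*h^2 + 3*h^3)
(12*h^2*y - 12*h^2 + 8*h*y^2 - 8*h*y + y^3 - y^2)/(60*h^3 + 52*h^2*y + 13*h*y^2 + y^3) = (y - 1)/(5*h + y)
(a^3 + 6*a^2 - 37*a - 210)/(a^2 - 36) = (a^2 + 12*a + 35)/(a + 6)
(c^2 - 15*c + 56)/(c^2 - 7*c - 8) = (c - 7)/(c + 1)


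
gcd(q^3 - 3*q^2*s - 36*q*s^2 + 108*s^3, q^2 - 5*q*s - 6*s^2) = q - 6*s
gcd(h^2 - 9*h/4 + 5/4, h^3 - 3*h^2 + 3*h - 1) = h - 1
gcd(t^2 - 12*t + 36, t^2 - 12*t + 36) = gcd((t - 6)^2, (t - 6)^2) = t^2 - 12*t + 36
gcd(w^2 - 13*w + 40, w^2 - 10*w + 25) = w - 5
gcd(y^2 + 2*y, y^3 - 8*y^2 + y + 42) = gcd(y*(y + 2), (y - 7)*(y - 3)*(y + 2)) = y + 2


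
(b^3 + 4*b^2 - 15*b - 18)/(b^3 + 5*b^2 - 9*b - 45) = (b^2 + 7*b + 6)/(b^2 + 8*b + 15)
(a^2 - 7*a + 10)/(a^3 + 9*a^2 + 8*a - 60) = (a - 5)/(a^2 + 11*a + 30)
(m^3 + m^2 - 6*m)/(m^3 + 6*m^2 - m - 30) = m/(m + 5)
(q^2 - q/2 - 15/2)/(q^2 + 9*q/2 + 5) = (q - 3)/(q + 2)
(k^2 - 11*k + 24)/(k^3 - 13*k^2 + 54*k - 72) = (k - 8)/(k^2 - 10*k + 24)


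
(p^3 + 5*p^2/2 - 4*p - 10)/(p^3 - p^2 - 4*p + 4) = (p + 5/2)/(p - 1)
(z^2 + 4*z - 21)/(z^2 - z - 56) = (z - 3)/(z - 8)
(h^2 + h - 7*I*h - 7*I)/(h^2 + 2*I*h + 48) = (h^2 + h - 7*I*h - 7*I)/(h^2 + 2*I*h + 48)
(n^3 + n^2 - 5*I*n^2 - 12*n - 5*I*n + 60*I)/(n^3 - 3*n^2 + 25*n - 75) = (n + 4)/(n + 5*I)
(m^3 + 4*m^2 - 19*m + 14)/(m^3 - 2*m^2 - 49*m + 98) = (m - 1)/(m - 7)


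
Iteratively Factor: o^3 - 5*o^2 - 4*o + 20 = (o - 5)*(o^2 - 4) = (o - 5)*(o + 2)*(o - 2)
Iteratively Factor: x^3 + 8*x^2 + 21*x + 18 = (x + 3)*(x^2 + 5*x + 6) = (x + 2)*(x + 3)*(x + 3)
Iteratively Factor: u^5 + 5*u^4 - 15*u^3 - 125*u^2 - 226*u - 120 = (u + 1)*(u^4 + 4*u^3 - 19*u^2 - 106*u - 120) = (u + 1)*(u + 2)*(u^3 + 2*u^2 - 23*u - 60) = (u - 5)*(u + 1)*(u + 2)*(u^2 + 7*u + 12) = (u - 5)*(u + 1)*(u + 2)*(u + 3)*(u + 4)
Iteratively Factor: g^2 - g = (g - 1)*(g)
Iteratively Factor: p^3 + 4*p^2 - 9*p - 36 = (p - 3)*(p^2 + 7*p + 12) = (p - 3)*(p + 4)*(p + 3)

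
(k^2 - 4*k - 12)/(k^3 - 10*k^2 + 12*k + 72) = 1/(k - 6)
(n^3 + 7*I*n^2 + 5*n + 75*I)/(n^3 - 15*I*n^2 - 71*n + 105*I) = (n^2 + 10*I*n - 25)/(n^2 - 12*I*n - 35)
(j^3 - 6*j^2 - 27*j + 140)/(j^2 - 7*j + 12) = (j^2 - 2*j - 35)/(j - 3)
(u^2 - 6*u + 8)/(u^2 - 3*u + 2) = (u - 4)/(u - 1)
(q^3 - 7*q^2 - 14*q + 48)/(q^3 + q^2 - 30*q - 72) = (q^2 - 10*q + 16)/(q^2 - 2*q - 24)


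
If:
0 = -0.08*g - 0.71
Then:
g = -8.88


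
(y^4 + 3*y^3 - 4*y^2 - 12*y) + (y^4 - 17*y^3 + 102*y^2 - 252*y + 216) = 2*y^4 - 14*y^3 + 98*y^2 - 264*y + 216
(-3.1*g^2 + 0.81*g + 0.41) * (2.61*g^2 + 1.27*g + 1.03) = -8.091*g^4 - 1.8229*g^3 - 1.0942*g^2 + 1.355*g + 0.4223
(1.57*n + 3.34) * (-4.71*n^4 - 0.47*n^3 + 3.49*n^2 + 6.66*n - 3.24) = -7.3947*n^5 - 16.4693*n^4 + 3.9095*n^3 + 22.1128*n^2 + 17.1576*n - 10.8216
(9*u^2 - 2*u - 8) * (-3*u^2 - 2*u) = -27*u^4 - 12*u^3 + 28*u^2 + 16*u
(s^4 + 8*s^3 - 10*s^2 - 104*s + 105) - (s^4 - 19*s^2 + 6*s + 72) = 8*s^3 + 9*s^2 - 110*s + 33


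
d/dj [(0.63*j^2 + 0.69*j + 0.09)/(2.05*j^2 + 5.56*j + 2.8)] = (2.0883*j^2 + 3.159*j + 1.4316)/(4.2025*j^4 + 22.796*j^3 + 42.3936*j^2 + 31.136*j + 7.84)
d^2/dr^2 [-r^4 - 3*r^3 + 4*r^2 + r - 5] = -12*r^2 - 18*r + 8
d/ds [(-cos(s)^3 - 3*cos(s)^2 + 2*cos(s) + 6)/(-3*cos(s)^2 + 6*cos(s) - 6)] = (-cos(s)^4 + 4*cos(s)^3 - 2*cos(s)^2 - 24*cos(s) + 16)*sin(s)/(3*(sin(s)^2 + 2*cos(s) - 3)^2)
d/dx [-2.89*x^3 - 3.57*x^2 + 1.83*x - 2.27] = -8.67*x^2 - 7.14*x + 1.83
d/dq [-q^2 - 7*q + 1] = -2*q - 7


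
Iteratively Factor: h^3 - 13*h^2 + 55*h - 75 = (h - 5)*(h^2 - 8*h + 15) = (h - 5)*(h - 3)*(h - 5)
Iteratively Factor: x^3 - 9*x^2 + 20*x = (x - 5)*(x^2 - 4*x) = x*(x - 5)*(x - 4)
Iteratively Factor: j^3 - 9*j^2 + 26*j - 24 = (j - 4)*(j^2 - 5*j + 6) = (j - 4)*(j - 2)*(j - 3)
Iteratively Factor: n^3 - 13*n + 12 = (n - 1)*(n^2 + n - 12) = (n - 1)*(n + 4)*(n - 3)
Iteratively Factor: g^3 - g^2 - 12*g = (g + 3)*(g^2 - 4*g) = (g - 4)*(g + 3)*(g)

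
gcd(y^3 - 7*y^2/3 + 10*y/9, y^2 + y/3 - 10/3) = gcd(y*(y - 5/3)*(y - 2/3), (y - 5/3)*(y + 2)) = y - 5/3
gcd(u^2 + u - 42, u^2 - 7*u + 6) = u - 6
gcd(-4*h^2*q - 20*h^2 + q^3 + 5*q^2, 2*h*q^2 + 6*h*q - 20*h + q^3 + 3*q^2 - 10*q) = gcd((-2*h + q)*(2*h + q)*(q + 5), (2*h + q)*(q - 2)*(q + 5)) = 2*h*q + 10*h + q^2 + 5*q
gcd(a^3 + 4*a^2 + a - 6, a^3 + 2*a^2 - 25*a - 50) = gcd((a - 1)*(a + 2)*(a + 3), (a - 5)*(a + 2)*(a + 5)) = a + 2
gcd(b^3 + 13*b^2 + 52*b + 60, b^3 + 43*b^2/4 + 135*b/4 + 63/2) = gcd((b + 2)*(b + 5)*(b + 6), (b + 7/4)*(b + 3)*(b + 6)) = b + 6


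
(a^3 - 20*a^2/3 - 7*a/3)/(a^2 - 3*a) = (3*a^2 - 20*a - 7)/(3*(a - 3))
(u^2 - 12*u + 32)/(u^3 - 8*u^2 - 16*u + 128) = 1/(u + 4)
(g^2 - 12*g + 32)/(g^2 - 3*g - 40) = (g - 4)/(g + 5)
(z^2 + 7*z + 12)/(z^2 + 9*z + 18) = (z + 4)/(z + 6)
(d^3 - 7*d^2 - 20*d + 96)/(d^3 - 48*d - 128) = (d - 3)/(d + 4)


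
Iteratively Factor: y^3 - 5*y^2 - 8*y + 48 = (y - 4)*(y^2 - y - 12) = (y - 4)*(y + 3)*(y - 4)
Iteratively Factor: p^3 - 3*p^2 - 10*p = (p - 5)*(p^2 + 2*p) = (p - 5)*(p + 2)*(p)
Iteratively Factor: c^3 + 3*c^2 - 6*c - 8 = (c - 2)*(c^2 + 5*c + 4) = (c - 2)*(c + 4)*(c + 1)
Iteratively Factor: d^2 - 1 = (d + 1)*(d - 1)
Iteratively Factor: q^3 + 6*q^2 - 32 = (q + 4)*(q^2 + 2*q - 8) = (q + 4)^2*(q - 2)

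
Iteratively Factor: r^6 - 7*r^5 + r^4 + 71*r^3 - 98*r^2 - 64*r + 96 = (r - 4)*(r^5 - 3*r^4 - 11*r^3 + 27*r^2 + 10*r - 24) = (r - 4)*(r - 1)*(r^4 - 2*r^3 - 13*r^2 + 14*r + 24) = (r - 4)*(r - 2)*(r - 1)*(r^3 - 13*r - 12) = (r - 4)*(r - 2)*(r - 1)*(r + 1)*(r^2 - r - 12) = (r - 4)^2*(r - 2)*(r - 1)*(r + 1)*(r + 3)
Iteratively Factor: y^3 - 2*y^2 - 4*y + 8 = (y + 2)*(y^2 - 4*y + 4) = (y - 2)*(y + 2)*(y - 2)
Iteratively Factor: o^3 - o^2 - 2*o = (o)*(o^2 - o - 2) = o*(o + 1)*(o - 2)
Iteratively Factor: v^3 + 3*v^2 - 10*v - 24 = (v + 2)*(v^2 + v - 12) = (v + 2)*(v + 4)*(v - 3)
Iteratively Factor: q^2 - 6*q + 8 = (q - 4)*(q - 2)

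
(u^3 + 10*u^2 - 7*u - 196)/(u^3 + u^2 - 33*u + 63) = (u^2 + 3*u - 28)/(u^2 - 6*u + 9)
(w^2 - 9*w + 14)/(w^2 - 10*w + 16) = (w - 7)/(w - 8)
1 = 1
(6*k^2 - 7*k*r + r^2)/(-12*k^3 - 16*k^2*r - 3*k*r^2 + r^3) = (-k + r)/(2*k^2 + 3*k*r + r^2)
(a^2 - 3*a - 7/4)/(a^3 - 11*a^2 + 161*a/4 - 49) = (2*a + 1)/(2*a^2 - 15*a + 28)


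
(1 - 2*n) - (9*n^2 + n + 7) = -9*n^2 - 3*n - 6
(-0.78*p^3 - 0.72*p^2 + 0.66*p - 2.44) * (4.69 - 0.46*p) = 0.3588*p^4 - 3.327*p^3 - 3.6804*p^2 + 4.2178*p - 11.4436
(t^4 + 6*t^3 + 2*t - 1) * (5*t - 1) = 5*t^5 + 29*t^4 - 6*t^3 + 10*t^2 - 7*t + 1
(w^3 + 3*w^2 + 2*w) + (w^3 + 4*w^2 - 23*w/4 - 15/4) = 2*w^3 + 7*w^2 - 15*w/4 - 15/4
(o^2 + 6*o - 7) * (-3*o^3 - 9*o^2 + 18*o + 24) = -3*o^5 - 27*o^4 - 15*o^3 + 195*o^2 + 18*o - 168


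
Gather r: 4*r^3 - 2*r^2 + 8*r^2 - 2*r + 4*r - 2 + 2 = 4*r^3 + 6*r^2 + 2*r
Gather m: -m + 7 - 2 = 5 - m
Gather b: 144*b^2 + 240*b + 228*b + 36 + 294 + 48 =144*b^2 + 468*b + 378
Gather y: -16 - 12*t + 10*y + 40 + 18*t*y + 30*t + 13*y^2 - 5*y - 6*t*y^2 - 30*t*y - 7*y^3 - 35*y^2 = 18*t - 7*y^3 + y^2*(-6*t - 22) + y*(5 - 12*t) + 24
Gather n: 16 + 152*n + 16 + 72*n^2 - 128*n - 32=72*n^2 + 24*n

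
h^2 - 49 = (h - 7)*(h + 7)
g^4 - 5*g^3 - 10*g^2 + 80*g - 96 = (g - 4)*(g - 3)*(g - 2)*(g + 4)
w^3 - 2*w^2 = w^2*(w - 2)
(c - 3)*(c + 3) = c^2 - 9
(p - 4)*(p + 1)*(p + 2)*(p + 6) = p^4 + 5*p^3 - 16*p^2 - 68*p - 48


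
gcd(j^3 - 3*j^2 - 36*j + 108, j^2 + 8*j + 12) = j + 6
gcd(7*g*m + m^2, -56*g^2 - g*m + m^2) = 7*g + m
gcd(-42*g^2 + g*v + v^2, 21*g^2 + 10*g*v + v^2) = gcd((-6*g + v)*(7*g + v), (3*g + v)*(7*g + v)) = 7*g + v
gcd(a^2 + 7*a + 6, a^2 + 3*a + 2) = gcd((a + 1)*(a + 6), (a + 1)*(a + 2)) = a + 1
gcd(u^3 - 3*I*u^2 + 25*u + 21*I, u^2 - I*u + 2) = u + I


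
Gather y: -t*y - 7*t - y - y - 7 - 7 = -7*t + y*(-t - 2) - 14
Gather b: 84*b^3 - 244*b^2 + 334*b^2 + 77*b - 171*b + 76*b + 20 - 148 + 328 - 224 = 84*b^3 + 90*b^2 - 18*b - 24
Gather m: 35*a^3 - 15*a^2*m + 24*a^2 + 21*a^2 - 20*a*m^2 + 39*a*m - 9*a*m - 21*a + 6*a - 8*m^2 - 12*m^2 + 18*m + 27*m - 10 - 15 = 35*a^3 + 45*a^2 - 15*a + m^2*(-20*a - 20) + m*(-15*a^2 + 30*a + 45) - 25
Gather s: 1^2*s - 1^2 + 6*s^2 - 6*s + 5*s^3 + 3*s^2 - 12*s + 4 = 5*s^3 + 9*s^2 - 17*s + 3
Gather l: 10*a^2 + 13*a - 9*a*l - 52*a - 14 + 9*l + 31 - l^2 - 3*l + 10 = 10*a^2 - 39*a - l^2 + l*(6 - 9*a) + 27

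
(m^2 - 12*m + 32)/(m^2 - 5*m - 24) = (m - 4)/(m + 3)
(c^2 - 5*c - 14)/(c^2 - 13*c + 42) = (c + 2)/(c - 6)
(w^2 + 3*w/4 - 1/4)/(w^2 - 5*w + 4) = (4*w^2 + 3*w - 1)/(4*(w^2 - 5*w + 4))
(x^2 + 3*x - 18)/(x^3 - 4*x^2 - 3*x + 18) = (x + 6)/(x^2 - x - 6)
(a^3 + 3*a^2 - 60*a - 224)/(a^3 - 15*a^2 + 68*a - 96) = (a^2 + 11*a + 28)/(a^2 - 7*a + 12)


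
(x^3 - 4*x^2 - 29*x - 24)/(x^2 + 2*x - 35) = (x^3 - 4*x^2 - 29*x - 24)/(x^2 + 2*x - 35)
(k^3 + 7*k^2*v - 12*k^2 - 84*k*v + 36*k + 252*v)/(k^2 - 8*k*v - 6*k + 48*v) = (-k^2 - 7*k*v + 6*k + 42*v)/(-k + 8*v)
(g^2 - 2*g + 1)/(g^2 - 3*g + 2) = (g - 1)/(g - 2)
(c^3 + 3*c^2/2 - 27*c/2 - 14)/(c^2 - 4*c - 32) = (2*c^2 - 5*c - 7)/(2*(c - 8))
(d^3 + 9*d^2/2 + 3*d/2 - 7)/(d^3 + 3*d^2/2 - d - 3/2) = (2*d^2 + 11*d + 14)/(2*d^2 + 5*d + 3)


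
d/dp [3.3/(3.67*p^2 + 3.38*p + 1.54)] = (-24.222*p - 11.154)/(3.67*p^2 + 3.38*p + 1.54)^2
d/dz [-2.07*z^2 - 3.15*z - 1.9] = -4.14*z - 3.15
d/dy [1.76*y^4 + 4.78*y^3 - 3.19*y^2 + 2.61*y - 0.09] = 7.04*y^3 + 14.34*y^2 - 6.38*y + 2.61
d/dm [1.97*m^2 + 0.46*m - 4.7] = 3.94*m + 0.46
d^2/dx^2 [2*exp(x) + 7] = 2*exp(x)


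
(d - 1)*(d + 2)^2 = d^3 + 3*d^2 - 4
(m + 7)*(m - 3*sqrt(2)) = m^2 - 3*sqrt(2)*m + 7*m - 21*sqrt(2)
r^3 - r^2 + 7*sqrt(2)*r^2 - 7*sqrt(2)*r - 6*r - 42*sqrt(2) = (r - 3)*(r + 2)*(r + 7*sqrt(2))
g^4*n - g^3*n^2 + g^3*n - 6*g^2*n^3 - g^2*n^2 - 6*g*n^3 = g*(g - 3*n)*(g + 2*n)*(g*n + n)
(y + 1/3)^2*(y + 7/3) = y^3 + 3*y^2 + 5*y/3 + 7/27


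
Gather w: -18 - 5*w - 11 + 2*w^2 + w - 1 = 2*w^2 - 4*w - 30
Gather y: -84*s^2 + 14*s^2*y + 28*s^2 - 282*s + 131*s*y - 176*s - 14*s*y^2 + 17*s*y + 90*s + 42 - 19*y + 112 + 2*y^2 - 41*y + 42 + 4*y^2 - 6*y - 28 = -56*s^2 - 368*s + y^2*(6 - 14*s) + y*(14*s^2 + 148*s - 66) + 168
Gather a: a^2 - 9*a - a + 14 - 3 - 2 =a^2 - 10*a + 9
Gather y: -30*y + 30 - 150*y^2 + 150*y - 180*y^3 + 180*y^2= -180*y^3 + 30*y^2 + 120*y + 30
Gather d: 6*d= 6*d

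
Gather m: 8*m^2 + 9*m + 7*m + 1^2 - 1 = 8*m^2 + 16*m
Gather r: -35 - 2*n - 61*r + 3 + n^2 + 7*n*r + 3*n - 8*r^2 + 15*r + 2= n^2 + n - 8*r^2 + r*(7*n - 46) - 30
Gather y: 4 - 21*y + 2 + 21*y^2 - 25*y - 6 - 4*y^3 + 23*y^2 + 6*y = -4*y^3 + 44*y^2 - 40*y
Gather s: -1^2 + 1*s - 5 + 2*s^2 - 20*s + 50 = 2*s^2 - 19*s + 44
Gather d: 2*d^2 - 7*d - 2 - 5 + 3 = 2*d^2 - 7*d - 4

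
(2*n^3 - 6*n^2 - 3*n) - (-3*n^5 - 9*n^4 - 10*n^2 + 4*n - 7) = 3*n^5 + 9*n^4 + 2*n^3 + 4*n^2 - 7*n + 7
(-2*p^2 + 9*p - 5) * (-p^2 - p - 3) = 2*p^4 - 7*p^3 + 2*p^2 - 22*p + 15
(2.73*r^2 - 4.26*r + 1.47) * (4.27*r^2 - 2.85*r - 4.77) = 11.6571*r^4 - 25.9707*r^3 + 5.3958*r^2 + 16.1307*r - 7.0119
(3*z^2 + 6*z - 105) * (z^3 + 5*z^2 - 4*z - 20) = 3*z^5 + 21*z^4 - 87*z^3 - 609*z^2 + 300*z + 2100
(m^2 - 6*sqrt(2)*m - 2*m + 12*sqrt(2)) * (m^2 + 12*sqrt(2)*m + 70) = m^4 - 2*m^3 + 6*sqrt(2)*m^3 - 74*m^2 - 12*sqrt(2)*m^2 - 420*sqrt(2)*m + 148*m + 840*sqrt(2)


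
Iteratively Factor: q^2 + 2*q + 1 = (q + 1)*(q + 1)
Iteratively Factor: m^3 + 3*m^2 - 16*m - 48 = (m + 3)*(m^2 - 16) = (m + 3)*(m + 4)*(m - 4)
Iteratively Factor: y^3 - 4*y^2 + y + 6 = (y - 2)*(y^2 - 2*y - 3) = (y - 2)*(y + 1)*(y - 3)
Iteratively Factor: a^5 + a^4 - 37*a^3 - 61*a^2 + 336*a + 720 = (a + 4)*(a^4 - 3*a^3 - 25*a^2 + 39*a + 180) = (a + 3)*(a + 4)*(a^3 - 6*a^2 - 7*a + 60) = (a - 5)*(a + 3)*(a + 4)*(a^2 - a - 12) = (a - 5)*(a - 4)*(a + 3)*(a + 4)*(a + 3)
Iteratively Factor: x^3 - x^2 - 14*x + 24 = (x - 2)*(x^2 + x - 12) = (x - 3)*(x - 2)*(x + 4)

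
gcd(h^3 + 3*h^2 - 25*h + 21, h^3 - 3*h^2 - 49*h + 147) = h^2 + 4*h - 21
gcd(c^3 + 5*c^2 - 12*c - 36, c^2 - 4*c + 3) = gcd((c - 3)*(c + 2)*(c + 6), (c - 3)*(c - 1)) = c - 3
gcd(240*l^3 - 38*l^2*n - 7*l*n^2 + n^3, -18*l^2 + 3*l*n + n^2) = 6*l + n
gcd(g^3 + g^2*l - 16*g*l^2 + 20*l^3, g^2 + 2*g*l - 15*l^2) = g + 5*l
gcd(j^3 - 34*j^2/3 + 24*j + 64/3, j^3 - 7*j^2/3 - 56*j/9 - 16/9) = j - 4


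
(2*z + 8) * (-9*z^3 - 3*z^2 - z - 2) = -18*z^4 - 78*z^3 - 26*z^2 - 12*z - 16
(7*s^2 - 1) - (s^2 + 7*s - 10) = 6*s^2 - 7*s + 9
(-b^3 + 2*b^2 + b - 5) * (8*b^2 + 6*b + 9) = -8*b^5 + 10*b^4 + 11*b^3 - 16*b^2 - 21*b - 45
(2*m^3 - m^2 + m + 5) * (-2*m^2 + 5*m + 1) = -4*m^5 + 12*m^4 - 5*m^3 - 6*m^2 + 26*m + 5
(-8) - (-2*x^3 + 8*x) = 2*x^3 - 8*x - 8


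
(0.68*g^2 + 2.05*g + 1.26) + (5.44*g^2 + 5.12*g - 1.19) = 6.12*g^2 + 7.17*g + 0.0700000000000001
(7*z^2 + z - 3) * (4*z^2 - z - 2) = 28*z^4 - 3*z^3 - 27*z^2 + z + 6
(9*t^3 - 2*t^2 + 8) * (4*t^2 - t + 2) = 36*t^5 - 17*t^4 + 20*t^3 + 28*t^2 - 8*t + 16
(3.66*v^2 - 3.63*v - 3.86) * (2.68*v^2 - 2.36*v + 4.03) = 9.8088*v^4 - 18.366*v^3 + 12.9718*v^2 - 5.5193*v - 15.5558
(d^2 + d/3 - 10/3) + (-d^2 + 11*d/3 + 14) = 4*d + 32/3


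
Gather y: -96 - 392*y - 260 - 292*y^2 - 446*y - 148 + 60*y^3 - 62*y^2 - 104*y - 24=60*y^3 - 354*y^2 - 942*y - 528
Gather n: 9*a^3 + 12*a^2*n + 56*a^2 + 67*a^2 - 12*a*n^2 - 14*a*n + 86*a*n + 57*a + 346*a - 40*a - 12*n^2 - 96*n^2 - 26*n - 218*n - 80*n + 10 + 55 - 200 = 9*a^3 + 123*a^2 + 363*a + n^2*(-12*a - 108) + n*(12*a^2 + 72*a - 324) - 135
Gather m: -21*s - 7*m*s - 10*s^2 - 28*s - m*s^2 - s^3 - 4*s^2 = m*(-s^2 - 7*s) - s^3 - 14*s^2 - 49*s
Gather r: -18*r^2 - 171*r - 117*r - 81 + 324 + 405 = -18*r^2 - 288*r + 648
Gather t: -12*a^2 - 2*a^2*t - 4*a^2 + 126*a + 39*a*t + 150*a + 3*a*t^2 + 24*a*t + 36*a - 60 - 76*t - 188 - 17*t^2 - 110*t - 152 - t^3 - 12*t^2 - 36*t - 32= -16*a^2 + 312*a - t^3 + t^2*(3*a - 29) + t*(-2*a^2 + 63*a - 222) - 432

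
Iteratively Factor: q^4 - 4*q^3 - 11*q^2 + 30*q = (q - 2)*(q^3 - 2*q^2 - 15*q) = q*(q - 2)*(q^2 - 2*q - 15) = q*(q - 2)*(q + 3)*(q - 5)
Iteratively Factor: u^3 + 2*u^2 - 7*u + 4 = (u - 1)*(u^2 + 3*u - 4) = (u - 1)^2*(u + 4)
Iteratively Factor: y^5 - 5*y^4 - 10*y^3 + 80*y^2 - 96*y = (y - 4)*(y^4 - y^3 - 14*y^2 + 24*y) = y*(y - 4)*(y^3 - y^2 - 14*y + 24) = y*(y - 4)*(y + 4)*(y^2 - 5*y + 6) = y*(y - 4)*(y - 2)*(y + 4)*(y - 3)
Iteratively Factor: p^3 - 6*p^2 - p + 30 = (p + 2)*(p^2 - 8*p + 15) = (p - 3)*(p + 2)*(p - 5)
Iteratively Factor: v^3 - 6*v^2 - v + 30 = (v - 5)*(v^2 - v - 6) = (v - 5)*(v + 2)*(v - 3)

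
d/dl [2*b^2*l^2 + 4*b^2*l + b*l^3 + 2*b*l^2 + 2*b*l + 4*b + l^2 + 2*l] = 4*b^2*l + 4*b^2 + 3*b*l^2 + 4*b*l + 2*b + 2*l + 2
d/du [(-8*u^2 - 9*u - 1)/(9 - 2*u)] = (16*u^2 - 144*u - 83)/(4*u^2 - 36*u + 81)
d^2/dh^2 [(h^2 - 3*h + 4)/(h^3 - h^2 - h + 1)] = 2*(h^4 - 7*h^3 + 21*h^2 + 3*h + 6)/(h^7 - h^6 - 3*h^5 + 3*h^4 + 3*h^3 - 3*h^2 - h + 1)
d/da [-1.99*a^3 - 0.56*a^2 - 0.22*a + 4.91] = -5.97*a^2 - 1.12*a - 0.22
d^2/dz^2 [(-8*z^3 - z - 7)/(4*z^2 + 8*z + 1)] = 8*(-124*z^3 - 132*z^2 - 171*z - 103)/(64*z^6 + 384*z^5 + 816*z^4 + 704*z^3 + 204*z^2 + 24*z + 1)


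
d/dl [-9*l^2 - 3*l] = -18*l - 3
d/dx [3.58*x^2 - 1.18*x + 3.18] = 7.16*x - 1.18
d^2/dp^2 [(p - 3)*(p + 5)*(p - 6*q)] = 6*p - 12*q + 4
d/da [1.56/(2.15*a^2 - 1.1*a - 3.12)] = (1.716 - 6.708*a)/(-2.15*a^2 + 1.1*a + 3.12)^2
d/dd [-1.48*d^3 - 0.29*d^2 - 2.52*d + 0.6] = -4.44*d^2 - 0.58*d - 2.52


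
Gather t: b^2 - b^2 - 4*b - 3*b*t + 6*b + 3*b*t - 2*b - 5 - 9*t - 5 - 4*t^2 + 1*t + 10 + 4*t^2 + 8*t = 0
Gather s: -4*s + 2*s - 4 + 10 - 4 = 2 - 2*s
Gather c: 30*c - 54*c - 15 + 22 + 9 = 16 - 24*c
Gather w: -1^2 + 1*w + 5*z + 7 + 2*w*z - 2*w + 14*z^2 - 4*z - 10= w*(2*z - 1) + 14*z^2 + z - 4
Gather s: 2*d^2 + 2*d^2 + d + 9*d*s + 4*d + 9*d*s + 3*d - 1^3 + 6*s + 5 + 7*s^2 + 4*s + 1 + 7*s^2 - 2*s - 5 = 4*d^2 + 8*d + 14*s^2 + s*(18*d + 8)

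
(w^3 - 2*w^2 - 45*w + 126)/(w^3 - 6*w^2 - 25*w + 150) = (w^2 + 4*w - 21)/(w^2 - 25)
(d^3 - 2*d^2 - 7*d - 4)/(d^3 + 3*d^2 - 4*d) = (d^3 - 2*d^2 - 7*d - 4)/(d*(d^2 + 3*d - 4))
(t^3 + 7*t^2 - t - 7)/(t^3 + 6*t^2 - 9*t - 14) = (t - 1)/(t - 2)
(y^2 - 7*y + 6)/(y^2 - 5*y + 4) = (y - 6)/(y - 4)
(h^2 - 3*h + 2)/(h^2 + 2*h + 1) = (h^2 - 3*h + 2)/(h^2 + 2*h + 1)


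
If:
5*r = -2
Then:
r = -2/5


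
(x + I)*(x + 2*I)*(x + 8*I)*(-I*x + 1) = -I*x^4 + 12*x^3 + 37*I*x^2 - 42*x - 16*I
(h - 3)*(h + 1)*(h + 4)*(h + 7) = h^4 + 9*h^3 + 3*h^2 - 89*h - 84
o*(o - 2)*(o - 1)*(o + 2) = o^4 - o^3 - 4*o^2 + 4*o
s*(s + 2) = s^2 + 2*s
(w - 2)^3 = w^3 - 6*w^2 + 12*w - 8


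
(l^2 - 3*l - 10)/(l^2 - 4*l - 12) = (l - 5)/(l - 6)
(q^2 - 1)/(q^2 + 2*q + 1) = (q - 1)/(q + 1)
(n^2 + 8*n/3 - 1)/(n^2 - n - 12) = (n - 1/3)/(n - 4)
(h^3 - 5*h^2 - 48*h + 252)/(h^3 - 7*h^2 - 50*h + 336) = (h - 6)/(h - 8)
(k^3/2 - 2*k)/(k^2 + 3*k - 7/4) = 2*k*(k^2 - 4)/(4*k^2 + 12*k - 7)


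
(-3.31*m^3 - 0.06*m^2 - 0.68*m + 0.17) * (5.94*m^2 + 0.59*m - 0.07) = -19.6614*m^5 - 2.3093*m^4 - 3.8429*m^3 + 0.6128*m^2 + 0.1479*m - 0.0119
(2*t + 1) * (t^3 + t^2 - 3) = 2*t^4 + 3*t^3 + t^2 - 6*t - 3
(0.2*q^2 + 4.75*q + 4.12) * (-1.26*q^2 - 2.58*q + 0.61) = -0.252*q^4 - 6.501*q^3 - 17.3242*q^2 - 7.7321*q + 2.5132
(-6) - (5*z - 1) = -5*z - 5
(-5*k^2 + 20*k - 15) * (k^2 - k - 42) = -5*k^4 + 25*k^3 + 175*k^2 - 825*k + 630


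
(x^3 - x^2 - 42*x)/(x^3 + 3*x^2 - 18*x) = (x - 7)/(x - 3)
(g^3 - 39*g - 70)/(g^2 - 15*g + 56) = (g^2 + 7*g + 10)/(g - 8)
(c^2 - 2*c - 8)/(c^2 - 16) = (c + 2)/(c + 4)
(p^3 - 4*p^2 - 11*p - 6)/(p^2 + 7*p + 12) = (p^3 - 4*p^2 - 11*p - 6)/(p^2 + 7*p + 12)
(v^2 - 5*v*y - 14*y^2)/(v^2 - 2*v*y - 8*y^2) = (-v + 7*y)/(-v + 4*y)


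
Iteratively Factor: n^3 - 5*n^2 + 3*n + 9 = (n - 3)*(n^2 - 2*n - 3) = (n - 3)*(n + 1)*(n - 3)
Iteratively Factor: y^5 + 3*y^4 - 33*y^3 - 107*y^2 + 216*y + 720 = (y - 3)*(y^4 + 6*y^3 - 15*y^2 - 152*y - 240) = (y - 5)*(y - 3)*(y^3 + 11*y^2 + 40*y + 48) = (y - 5)*(y - 3)*(y + 3)*(y^2 + 8*y + 16) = (y - 5)*(y - 3)*(y + 3)*(y + 4)*(y + 4)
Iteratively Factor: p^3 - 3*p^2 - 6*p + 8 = (p - 1)*(p^2 - 2*p - 8) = (p - 1)*(p + 2)*(p - 4)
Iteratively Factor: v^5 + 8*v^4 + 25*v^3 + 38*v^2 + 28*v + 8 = (v + 2)*(v^4 + 6*v^3 + 13*v^2 + 12*v + 4) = (v + 2)^2*(v^3 + 4*v^2 + 5*v + 2) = (v + 1)*(v + 2)^2*(v^2 + 3*v + 2) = (v + 1)^2*(v + 2)^2*(v + 2)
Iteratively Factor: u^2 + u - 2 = (u - 1)*(u + 2)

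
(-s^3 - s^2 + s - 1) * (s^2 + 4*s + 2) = -s^5 - 5*s^4 - 5*s^3 + s^2 - 2*s - 2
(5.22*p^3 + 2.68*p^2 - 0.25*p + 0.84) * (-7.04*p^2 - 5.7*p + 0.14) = -36.7488*p^5 - 48.6212*p^4 - 12.7852*p^3 - 4.1134*p^2 - 4.823*p + 0.1176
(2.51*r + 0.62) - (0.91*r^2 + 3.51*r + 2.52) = -0.91*r^2 - 1.0*r - 1.9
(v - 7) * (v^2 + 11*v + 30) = v^3 + 4*v^2 - 47*v - 210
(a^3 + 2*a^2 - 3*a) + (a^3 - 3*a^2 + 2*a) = 2*a^3 - a^2 - a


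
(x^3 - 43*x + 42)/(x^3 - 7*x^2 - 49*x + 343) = (x^2 - 7*x + 6)/(x^2 - 14*x + 49)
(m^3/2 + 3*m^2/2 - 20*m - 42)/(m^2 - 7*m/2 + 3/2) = (m^3 + 3*m^2 - 40*m - 84)/(2*m^2 - 7*m + 3)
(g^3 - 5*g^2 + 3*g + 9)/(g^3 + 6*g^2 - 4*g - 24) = (g^3 - 5*g^2 + 3*g + 9)/(g^3 + 6*g^2 - 4*g - 24)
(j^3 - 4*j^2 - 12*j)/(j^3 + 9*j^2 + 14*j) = (j - 6)/(j + 7)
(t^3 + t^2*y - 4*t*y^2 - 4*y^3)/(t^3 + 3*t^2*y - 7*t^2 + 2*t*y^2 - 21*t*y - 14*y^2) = (t - 2*y)/(t - 7)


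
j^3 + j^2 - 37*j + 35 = (j - 5)*(j - 1)*(j + 7)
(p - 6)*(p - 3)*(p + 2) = p^3 - 7*p^2 + 36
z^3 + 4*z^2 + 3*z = z*(z + 1)*(z + 3)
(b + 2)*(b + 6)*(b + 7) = b^3 + 15*b^2 + 68*b + 84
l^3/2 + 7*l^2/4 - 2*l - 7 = (l/2 + 1)*(l - 2)*(l + 7/2)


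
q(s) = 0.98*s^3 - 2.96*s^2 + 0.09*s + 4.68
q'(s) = 2.94*s^2 - 5.92*s + 0.09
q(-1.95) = -14.02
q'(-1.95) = 22.81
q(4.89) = 48.93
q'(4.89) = 41.44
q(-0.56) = 3.53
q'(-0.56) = 4.33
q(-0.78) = 2.34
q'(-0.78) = 6.50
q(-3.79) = -91.53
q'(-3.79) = 64.76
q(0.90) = 3.08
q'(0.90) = -2.86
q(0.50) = 4.11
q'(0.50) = -2.14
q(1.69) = 1.11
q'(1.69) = -1.52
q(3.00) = 4.77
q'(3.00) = 8.79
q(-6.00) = -314.10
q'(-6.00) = 141.45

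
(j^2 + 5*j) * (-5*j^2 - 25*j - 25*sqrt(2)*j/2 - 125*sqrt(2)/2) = -5*j^4 - 50*j^3 - 25*sqrt(2)*j^3/2 - 125*sqrt(2)*j^2 - 125*j^2 - 625*sqrt(2)*j/2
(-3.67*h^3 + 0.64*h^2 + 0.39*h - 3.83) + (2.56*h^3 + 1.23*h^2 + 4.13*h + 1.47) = -1.11*h^3 + 1.87*h^2 + 4.52*h - 2.36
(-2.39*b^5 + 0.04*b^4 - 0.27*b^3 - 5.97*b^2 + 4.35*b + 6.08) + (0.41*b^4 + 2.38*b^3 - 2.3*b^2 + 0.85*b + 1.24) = -2.39*b^5 + 0.45*b^4 + 2.11*b^3 - 8.27*b^2 + 5.2*b + 7.32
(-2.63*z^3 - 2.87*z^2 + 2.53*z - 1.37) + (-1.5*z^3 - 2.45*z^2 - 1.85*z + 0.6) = -4.13*z^3 - 5.32*z^2 + 0.68*z - 0.77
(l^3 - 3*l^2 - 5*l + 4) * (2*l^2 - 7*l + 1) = 2*l^5 - 13*l^4 + 12*l^3 + 40*l^2 - 33*l + 4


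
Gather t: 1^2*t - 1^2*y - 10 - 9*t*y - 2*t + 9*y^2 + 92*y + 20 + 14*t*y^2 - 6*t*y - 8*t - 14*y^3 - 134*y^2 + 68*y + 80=t*(14*y^2 - 15*y - 9) - 14*y^3 - 125*y^2 + 159*y + 90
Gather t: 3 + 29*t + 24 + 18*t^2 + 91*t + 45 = 18*t^2 + 120*t + 72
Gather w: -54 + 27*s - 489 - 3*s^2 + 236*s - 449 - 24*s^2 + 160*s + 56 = -27*s^2 + 423*s - 936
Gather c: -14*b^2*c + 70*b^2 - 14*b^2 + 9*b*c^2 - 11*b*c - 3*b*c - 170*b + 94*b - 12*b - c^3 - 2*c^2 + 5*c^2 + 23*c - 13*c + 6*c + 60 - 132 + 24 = 56*b^2 - 88*b - c^3 + c^2*(9*b + 3) + c*(-14*b^2 - 14*b + 16) - 48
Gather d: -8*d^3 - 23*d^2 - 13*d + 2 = -8*d^3 - 23*d^2 - 13*d + 2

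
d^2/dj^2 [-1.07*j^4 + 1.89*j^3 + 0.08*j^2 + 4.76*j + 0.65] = -12.84*j^2 + 11.34*j + 0.16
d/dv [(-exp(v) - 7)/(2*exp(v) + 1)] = 13*exp(v)/(2*exp(v) + 1)^2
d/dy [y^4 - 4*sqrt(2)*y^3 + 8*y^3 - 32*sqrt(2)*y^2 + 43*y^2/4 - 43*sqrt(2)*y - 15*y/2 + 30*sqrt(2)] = 4*y^3 - 12*sqrt(2)*y^2 + 24*y^2 - 64*sqrt(2)*y + 43*y/2 - 43*sqrt(2) - 15/2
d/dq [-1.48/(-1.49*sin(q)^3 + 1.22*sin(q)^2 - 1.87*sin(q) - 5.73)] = (-6.6156*sin(q)^2 + 3.6112*sin(q) - 2.7676)*cos(q)/(1.49*sin(q)^3 - 1.22*sin(q)^2 + 1.87*sin(q) + 5.73)^2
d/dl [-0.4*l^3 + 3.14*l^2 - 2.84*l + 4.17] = -1.2*l^2 + 6.28*l - 2.84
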